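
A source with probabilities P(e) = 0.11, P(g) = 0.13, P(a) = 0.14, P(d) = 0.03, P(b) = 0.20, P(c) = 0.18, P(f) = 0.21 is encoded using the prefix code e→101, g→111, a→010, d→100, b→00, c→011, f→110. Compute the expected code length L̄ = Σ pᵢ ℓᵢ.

L̄ = Σ pᵢ·ℓᵢ = 0.11·3 + 0.13·3 + 0.14·3 + 0.03·3 + 0.20·2 + 0.18·3 + 0.21·3 = 2.8 bits/symbol.

2.8 bits/symbol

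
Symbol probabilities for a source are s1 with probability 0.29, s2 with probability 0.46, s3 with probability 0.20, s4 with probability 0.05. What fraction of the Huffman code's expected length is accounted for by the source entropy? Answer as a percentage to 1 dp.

Entropy H = −Σ p log₂ p ≈ 1.7137 bits.
Huffman merges: 1/20+1/5→1/4; 1/4+29/100→27/50; 23/50+27/50→1. L = 179/100 ≈ 1.7900.
Efficiency = H/L = 1.7137/1.7900 = 95.7%.

95.7%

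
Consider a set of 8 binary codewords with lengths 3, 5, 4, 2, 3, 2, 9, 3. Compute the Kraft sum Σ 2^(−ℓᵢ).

With common denominator 2^9 = 512: Σ 2^(−ℓᵢ) = 64/512 + 16/512 + 32/512 + 128/512 + 64/512 + 128/512 + 1/512 + 64/512 = 497/512 = 0.970703125.

0.970703125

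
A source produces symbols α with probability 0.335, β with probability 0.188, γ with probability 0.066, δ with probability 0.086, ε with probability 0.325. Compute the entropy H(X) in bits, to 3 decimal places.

2.072 bits

H = −Σ pᵢ log₂ pᵢ.
−0.335·log₂(0.335) = 0.5286
−0.188·log₂(0.188) = 0.4533
−0.066·log₂(0.066) = 0.2588
−0.086·log₂(0.086) = 0.3044
−0.325·log₂(0.325) = 0.5270
Sum ≈ 2.0721 → 2.072 bits.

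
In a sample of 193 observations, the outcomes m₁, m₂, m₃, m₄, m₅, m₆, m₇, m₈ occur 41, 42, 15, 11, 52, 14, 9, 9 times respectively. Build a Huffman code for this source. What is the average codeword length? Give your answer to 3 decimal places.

2.694 bits/symbol

Probabilities are the counts divided by 193.
Repeatedly combine the two least-probable nodes; the expected code length is the sum of the merged weights.
merge 9/193 + 9/193 → 18/193
merge 11/193 + 14/193 → 25/193
merge 15/193 + 18/193 → 33/193
merge 25/193 + 33/193 → 58/193
merge 41/193 + 42/193 → 83/193
merge 52/193 + 58/193 → 110/193
merge 83/193 + 110/193 → 1
L = 18/193 + 25/193 + 33/193 + 58/193 + 83/193 + 110/193 + 1 = 520/193 ≈ 2.694 bits/symbol.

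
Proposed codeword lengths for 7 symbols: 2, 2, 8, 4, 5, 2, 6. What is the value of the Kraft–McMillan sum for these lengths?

0.86328125

With common denominator 2^8 = 256: Σ 2^(−ℓᵢ) = 64/256 + 64/256 + 1/256 + 16/256 + 8/256 + 64/256 + 4/256 = 221/256 = 0.86328125.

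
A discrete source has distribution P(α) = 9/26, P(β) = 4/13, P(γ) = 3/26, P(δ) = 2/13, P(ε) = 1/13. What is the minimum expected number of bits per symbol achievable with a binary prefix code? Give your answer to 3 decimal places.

2.192 bits/symbol

Repeatedly combine the two least-probable nodes; the expected code length is the sum of the merged weights.
merge 1/13 + 3/26 → 5/26
merge 2/13 + 5/26 → 9/26
merge 4/13 + 9/26 → 17/26
merge 9/26 + 17/26 → 1
L = 5/26 + 9/26 + 17/26 + 1 = 57/26 ≈ 2.192 bits/symbol.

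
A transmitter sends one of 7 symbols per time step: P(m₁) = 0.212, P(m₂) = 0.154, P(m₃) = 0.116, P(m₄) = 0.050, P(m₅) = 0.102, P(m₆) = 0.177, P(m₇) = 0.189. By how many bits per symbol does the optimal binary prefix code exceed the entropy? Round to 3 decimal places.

0.052 bits

Entropy H = −Σ p log₂ p ≈ 2.6990 bits.
Huffman merges: 1/20+51/500→19/125; 29/250+19/125→67/250; 77/500+177/1000→331/1000; 189/1000+53/250→401/1000; 67/250+331/1000→599/1000; 401/1000+599/1000→1. L = 2751/1000 ≈ 2.7510.
L − H = 2.7510 − 2.6990 = 0.052 bits.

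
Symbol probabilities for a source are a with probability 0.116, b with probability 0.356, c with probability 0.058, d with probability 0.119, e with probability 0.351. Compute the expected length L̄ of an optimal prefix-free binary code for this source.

2.111 bits/symbol

Repeatedly combine the two least-probable nodes; the expected code length is the sum of the merged weights.
merge 29/500 + 29/250 → 87/500
merge 119/1000 + 87/500 → 293/1000
merge 293/1000 + 351/1000 → 161/250
merge 89/250 + 161/250 → 1
L = 87/500 + 293/1000 + 161/250 + 1 = 2111/1000 = 2.111 bits/symbol.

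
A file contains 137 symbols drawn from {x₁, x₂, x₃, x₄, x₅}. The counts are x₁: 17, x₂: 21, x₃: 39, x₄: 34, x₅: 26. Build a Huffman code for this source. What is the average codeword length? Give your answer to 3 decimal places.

Probabilities are the counts divided by 137.
Repeatedly combine the two least-probable nodes; the expected code length is the sum of the merged weights.
merge 17/137 + 21/137 → 38/137
merge 26/137 + 34/137 → 60/137
merge 38/137 + 39/137 → 77/137
merge 60/137 + 77/137 → 1
L = 38/137 + 60/137 + 77/137 + 1 = 312/137 ≈ 2.277 bits/symbol.

2.277 bits/symbol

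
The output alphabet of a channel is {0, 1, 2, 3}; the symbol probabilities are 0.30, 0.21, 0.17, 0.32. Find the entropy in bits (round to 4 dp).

1.9545 bits

H = −Σ pᵢ log₂ pᵢ.
−0.30·log₂(0.30) = 0.5211
−0.21·log₂(0.21) = 0.4728
−0.17·log₂(0.17) = 0.4346
−0.32·log₂(0.32) = 0.5260
Sum ≈ 1.9545 → 1.9545 bits.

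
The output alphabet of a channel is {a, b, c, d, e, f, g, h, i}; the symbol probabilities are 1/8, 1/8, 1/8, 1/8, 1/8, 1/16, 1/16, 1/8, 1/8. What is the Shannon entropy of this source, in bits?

Each probability is a power of 1/2, so log₂(1/p) is an integer.
H = Σ p·log₂(1/p) = 1/8·3 + 1/8·3 + 1/8·3 + 1/8·3 + 1/8·3 + 1/16·4 + 1/16·4 + 1/8·3 + 1/8·3 = 3.125 bits.

3.125 bits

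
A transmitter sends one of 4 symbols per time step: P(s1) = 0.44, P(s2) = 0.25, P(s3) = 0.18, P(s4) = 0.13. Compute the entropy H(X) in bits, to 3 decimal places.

1.849 bits

H = −Σ pᵢ log₂ pᵢ.
−0.44·log₂(0.44) = 0.5211
−0.25·log₂(0.25) = 0.5000
−0.18·log₂(0.18) = 0.4453
−0.13·log₂(0.13) = 0.3826
Sum ≈ 1.8491 → 1.849 bits.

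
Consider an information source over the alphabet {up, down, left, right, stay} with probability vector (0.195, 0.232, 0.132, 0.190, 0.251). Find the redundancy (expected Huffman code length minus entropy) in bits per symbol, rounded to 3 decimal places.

Entropy H = −Σ p log₂ p ≈ 2.2903 bits.
Huffman merges: 33/250+19/100→161/500; 39/200+29/125→427/1000; 251/1000+161/500→573/1000; 427/1000+573/1000→1. L = 1161/500 ≈ 2.3220.
L − H = 2.3220 − 2.2903 = 0.032 bits.

0.032 bits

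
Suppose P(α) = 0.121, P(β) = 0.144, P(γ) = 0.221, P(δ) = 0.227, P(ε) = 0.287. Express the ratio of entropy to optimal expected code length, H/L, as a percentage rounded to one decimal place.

Entropy H = −Σ p log₂ p ≈ 2.2551 bits.
Huffman merges: 121/1000+18/125→53/200; 221/1000+227/1000→56/125; 53/200+287/1000→69/125; 56/125+69/125→1. L = 453/200 ≈ 2.2650.
Efficiency = H/L = 2.2551/2.2650 = 99.6%.

99.6%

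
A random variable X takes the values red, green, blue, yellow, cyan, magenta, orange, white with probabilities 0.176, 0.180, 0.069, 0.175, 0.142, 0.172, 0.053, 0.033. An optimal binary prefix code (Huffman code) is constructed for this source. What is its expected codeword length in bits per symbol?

2.885 bits/symbol

Repeatedly combine the two least-probable nodes; the expected code length is the sum of the merged weights.
merge 33/1000 + 53/1000 → 43/500
merge 69/1000 + 43/500 → 31/200
merge 71/500 + 31/200 → 297/1000
merge 43/250 + 7/40 → 347/1000
merge 22/125 + 9/50 → 89/250
merge 297/1000 + 347/1000 → 161/250
merge 89/250 + 161/250 → 1
L = 43/500 + 31/200 + 297/1000 + 347/1000 + 89/250 + 161/250 + 1 = 577/200 = 2.885 bits/symbol.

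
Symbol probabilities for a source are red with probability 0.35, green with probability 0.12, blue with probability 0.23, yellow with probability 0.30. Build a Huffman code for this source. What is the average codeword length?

2 bits/symbol

Repeatedly combine the two least-probable nodes; the expected code length is the sum of the merged weights.
merge 3/25 + 23/100 → 7/20
merge 3/10 + 7/20 → 13/20
merge 7/20 + 13/20 → 1
L = 7/20 + 13/20 + 1 = 2 bits/symbol.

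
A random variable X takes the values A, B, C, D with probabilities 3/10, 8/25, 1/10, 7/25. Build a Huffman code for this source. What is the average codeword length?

Repeatedly combine the two least-probable nodes; the expected code length is the sum of the merged weights.
merge 1/10 + 7/25 → 19/50
merge 3/10 + 8/25 → 31/50
merge 19/50 + 31/50 → 1
L = 19/50 + 31/50 + 1 = 2 bits/symbol.

2 bits/symbol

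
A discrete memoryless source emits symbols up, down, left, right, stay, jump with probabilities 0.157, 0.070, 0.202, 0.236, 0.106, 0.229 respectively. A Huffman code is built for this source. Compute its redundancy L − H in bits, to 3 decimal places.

Entropy H = −Σ p log₂ p ≈ 2.4759 bits.
Huffman merges: 7/100+53/500→22/125; 157/1000+22/125→333/1000; 101/500+229/1000→431/1000; 59/250+333/1000→569/1000; 431/1000+569/1000→1. L = 2509/1000 ≈ 2.5090.
L − H = 2.5090 − 2.4759 = 0.033 bits.

0.033 bits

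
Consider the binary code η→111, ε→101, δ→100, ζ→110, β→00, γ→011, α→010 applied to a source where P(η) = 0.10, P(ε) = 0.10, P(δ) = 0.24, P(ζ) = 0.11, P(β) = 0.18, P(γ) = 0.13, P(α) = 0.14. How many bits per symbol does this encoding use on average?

2.82 bits/symbol

L̄ = Σ pᵢ·ℓᵢ = 0.10·3 + 0.10·3 + 0.24·3 + 0.11·3 + 0.18·2 + 0.13·3 + 0.14·3 = 2.82 bits/symbol.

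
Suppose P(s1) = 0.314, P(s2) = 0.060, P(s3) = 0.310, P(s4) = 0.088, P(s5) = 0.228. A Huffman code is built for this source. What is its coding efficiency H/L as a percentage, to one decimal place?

97.2%

Entropy H = −Σ p log₂ p ≈ 2.0869 bits.
Huffman merges: 3/50+11/125→37/250; 37/250+57/250→47/125; 31/100+157/500→78/125; 47/125+78/125→1. L = 537/250 ≈ 2.1480.
Efficiency = H/L = 2.0869/2.1480 = 97.2%.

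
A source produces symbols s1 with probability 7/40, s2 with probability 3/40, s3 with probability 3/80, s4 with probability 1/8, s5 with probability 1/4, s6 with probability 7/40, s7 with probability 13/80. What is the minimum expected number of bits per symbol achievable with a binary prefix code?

Repeatedly combine the two least-probable nodes; the expected code length is the sum of the merged weights.
merge 3/80 + 3/40 → 9/80
merge 9/80 + 1/8 → 19/80
merge 13/80 + 7/40 → 27/80
merge 7/40 + 19/80 → 33/80
merge 1/4 + 27/80 → 47/80
merge 33/80 + 47/80 → 1
L = 9/80 + 19/80 + 27/80 + 33/80 + 47/80 + 1 = 43/16 = 2.6875 bits/symbol.

2.6875 bits/symbol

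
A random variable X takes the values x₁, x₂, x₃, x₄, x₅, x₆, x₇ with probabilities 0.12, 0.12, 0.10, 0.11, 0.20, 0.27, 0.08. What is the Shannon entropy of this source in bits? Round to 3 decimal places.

2.683 bits

H = −Σ pᵢ log₂ pᵢ.
−0.12·log₂(0.12) = 0.3671
−0.12·log₂(0.12) = 0.3671
−0.10·log₂(0.10) = 0.3322
−0.11·log₂(0.11) = 0.3503
−0.20·log₂(0.20) = 0.4644
−0.27·log₂(0.27) = 0.5100
−0.08·log₂(0.08) = 0.2915
Sum ≈ 2.6825 → 2.683 bits.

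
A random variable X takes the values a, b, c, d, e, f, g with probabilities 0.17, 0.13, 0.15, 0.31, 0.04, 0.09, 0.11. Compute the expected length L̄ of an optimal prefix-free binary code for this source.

2.65 bits/symbol

Repeatedly combine the two least-probable nodes; the expected code length is the sum of the merged weights.
merge 1/25 + 9/100 → 13/100
merge 11/100 + 13/100 → 6/25
merge 13/100 + 3/20 → 7/25
merge 17/100 + 6/25 → 41/100
merge 7/25 + 31/100 → 59/100
merge 41/100 + 59/100 → 1
L = 13/100 + 6/25 + 7/25 + 41/100 + 59/100 + 1 = 53/20 = 2.65 bits/symbol.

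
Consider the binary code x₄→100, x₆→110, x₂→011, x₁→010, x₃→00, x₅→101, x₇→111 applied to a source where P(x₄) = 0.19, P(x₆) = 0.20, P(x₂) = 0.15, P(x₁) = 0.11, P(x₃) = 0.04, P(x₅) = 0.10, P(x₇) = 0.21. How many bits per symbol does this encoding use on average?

2.96 bits/symbol

L̄ = Σ pᵢ·ℓᵢ = 0.19·3 + 0.20·3 + 0.15·3 + 0.11·3 + 0.04·2 + 0.10·3 + 0.21·3 = 2.96 bits/symbol.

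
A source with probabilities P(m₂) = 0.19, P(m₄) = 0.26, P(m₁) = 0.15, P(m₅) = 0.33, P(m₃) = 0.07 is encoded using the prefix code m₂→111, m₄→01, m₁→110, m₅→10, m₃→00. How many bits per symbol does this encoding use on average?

L̄ = Σ pᵢ·ℓᵢ = 0.19·3 + 0.26·2 + 0.15·3 + 0.33·2 + 0.07·2 = 2.34 bits/symbol.

2.34 bits/symbol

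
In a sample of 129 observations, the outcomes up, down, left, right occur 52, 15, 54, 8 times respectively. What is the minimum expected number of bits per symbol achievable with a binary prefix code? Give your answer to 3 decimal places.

1.760 bits/symbol

Probabilities are the counts divided by 129.
Repeatedly combine the two least-probable nodes; the expected code length is the sum of the merged weights.
merge 8/129 + 5/43 → 23/129
merge 23/129 + 52/129 → 25/43
merge 18/43 + 25/43 → 1
L = 23/129 + 25/43 + 1 = 227/129 ≈ 1.760 bits/symbol.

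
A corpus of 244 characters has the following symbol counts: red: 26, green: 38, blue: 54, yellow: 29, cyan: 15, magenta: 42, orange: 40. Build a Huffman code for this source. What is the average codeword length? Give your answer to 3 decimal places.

2.775 bits/symbol

Probabilities are the counts divided by 244.
Repeatedly combine the two least-probable nodes; the expected code length is the sum of the merged weights.
merge 15/244 + 13/122 → 41/244
merge 29/244 + 19/122 → 67/244
merge 10/61 + 41/244 → 81/244
merge 21/122 + 27/122 → 24/61
merge 67/244 + 81/244 → 37/61
merge 24/61 + 37/61 → 1
L = 41/244 + 67/244 + 81/244 + 24/61 + 37/61 + 1 = 677/244 ≈ 2.775 bits/symbol.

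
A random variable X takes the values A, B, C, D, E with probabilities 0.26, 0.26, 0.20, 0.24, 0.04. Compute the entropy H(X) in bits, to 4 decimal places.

2.1549 bits

H = −Σ pᵢ log₂ pᵢ.
−0.26·log₂(0.26) = 0.5053
−0.26·log₂(0.26) = 0.5053
−0.20·log₂(0.20) = 0.4644
−0.24·log₂(0.24) = 0.4941
−0.04·log₂(0.04) = 0.1858
Sum ≈ 2.1549 → 2.1549 bits.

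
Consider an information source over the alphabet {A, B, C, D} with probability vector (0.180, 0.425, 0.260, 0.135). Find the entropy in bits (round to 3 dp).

H = −Σ pᵢ log₂ pᵢ.
−0.180·log₂(0.180) = 0.4453
−0.425·log₂(0.425) = 0.5246
−0.260·log₂(0.260) = 0.5053
−0.135·log₂(0.135) = 0.3900
Sum ≈ 1.8653 → 1.865 bits.

1.865 bits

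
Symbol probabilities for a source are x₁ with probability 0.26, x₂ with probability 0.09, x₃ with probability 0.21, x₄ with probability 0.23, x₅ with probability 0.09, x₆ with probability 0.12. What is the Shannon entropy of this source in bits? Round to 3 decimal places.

2.458 bits

H = −Σ pᵢ log₂ pᵢ.
−0.26·log₂(0.26) = 0.5053
−0.09·log₂(0.09) = 0.3127
−0.21·log₂(0.21) = 0.4728
−0.23·log₂(0.23) = 0.4877
−0.09·log₂(0.09) = 0.3127
−0.12·log₂(0.12) = 0.3671
Sum ≈ 2.4582 → 2.458 bits.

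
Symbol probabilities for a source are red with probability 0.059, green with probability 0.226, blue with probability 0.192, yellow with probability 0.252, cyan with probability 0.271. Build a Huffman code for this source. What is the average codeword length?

Repeatedly combine the two least-probable nodes; the expected code length is the sum of the merged weights.
merge 59/1000 + 24/125 → 251/1000
merge 113/500 + 251/1000 → 477/1000
merge 63/250 + 271/1000 → 523/1000
merge 477/1000 + 523/1000 → 1
L = 251/1000 + 477/1000 + 523/1000 + 1 = 2251/1000 = 2.251 bits/symbol.

2.251 bits/symbol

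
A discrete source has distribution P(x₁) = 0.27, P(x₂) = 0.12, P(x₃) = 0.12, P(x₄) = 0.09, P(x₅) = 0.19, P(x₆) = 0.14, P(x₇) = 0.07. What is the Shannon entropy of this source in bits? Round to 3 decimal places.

2.678 bits

H = −Σ pᵢ log₂ pᵢ.
−0.27·log₂(0.27) = 0.5100
−0.12·log₂(0.12) = 0.3671
−0.12·log₂(0.12) = 0.3671
−0.09·log₂(0.09) = 0.3127
−0.19·log₂(0.19) = 0.4552
−0.14·log₂(0.14) = 0.3971
−0.07·log₂(0.07) = 0.2686
Sum ≈ 2.6777 → 2.678 bits.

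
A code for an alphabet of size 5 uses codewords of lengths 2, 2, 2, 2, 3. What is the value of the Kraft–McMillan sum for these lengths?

With common denominator 2^3 = 8: Σ 2^(−ℓᵢ) = 2/8 + 2/8 + 2/8 + 2/8 + 1/8 = 9/8 = 1.125.

1.125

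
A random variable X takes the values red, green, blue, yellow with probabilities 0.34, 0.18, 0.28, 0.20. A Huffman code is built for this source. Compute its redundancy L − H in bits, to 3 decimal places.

0.047 bits

Entropy H = −Σ p log₂ p ≈ 1.9531 bits.
Huffman merges: 9/50+1/5→19/50; 7/25+17/50→31/50; 19/50+31/50→1. L = 2 ≈ 2.0000.
L − H = 2.0000 − 1.9531 = 0.047 bits.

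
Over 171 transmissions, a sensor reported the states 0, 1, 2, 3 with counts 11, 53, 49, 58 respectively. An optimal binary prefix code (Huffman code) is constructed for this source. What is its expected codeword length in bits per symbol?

Probabilities are the counts divided by 171.
Repeatedly combine the two least-probable nodes; the expected code length is the sum of the merged weights.
merge 11/171 + 49/171 → 20/57
merge 53/171 + 58/171 → 37/57
merge 20/57 + 37/57 → 1
L = 20/57 + 37/57 + 1 = 2 bits/symbol.

2 bits/symbol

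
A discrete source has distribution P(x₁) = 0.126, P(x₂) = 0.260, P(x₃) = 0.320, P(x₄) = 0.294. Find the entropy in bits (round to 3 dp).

1.927 bits

H = −Σ pᵢ log₂ pᵢ.
−0.126·log₂(0.126) = 0.3766
−0.260·log₂(0.260) = 0.5053
−0.320·log₂(0.320) = 0.5260
−0.294·log₂(0.294) = 0.5192
Sum ≈ 1.9271 → 1.927 bits.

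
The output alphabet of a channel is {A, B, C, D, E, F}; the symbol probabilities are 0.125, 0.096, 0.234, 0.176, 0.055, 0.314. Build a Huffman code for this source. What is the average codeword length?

Repeatedly combine the two least-probable nodes; the expected code length is the sum of the merged weights.
merge 11/200 + 12/125 → 151/1000
merge 1/8 + 151/1000 → 69/250
merge 22/125 + 117/500 → 41/100
merge 69/250 + 157/500 → 59/100
merge 41/100 + 59/100 → 1
L = 151/1000 + 69/250 + 41/100 + 59/100 + 1 = 2427/1000 = 2.427 bits/symbol.

2.427 bits/symbol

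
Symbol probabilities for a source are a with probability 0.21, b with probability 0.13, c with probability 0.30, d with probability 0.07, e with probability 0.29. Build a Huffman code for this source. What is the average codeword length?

2.2 bits/symbol

Repeatedly combine the two least-probable nodes; the expected code length is the sum of the merged weights.
merge 7/100 + 13/100 → 1/5
merge 1/5 + 21/100 → 41/100
merge 29/100 + 3/10 → 59/100
merge 41/100 + 59/100 → 1
L = 1/5 + 41/100 + 59/100 + 1 = 11/5 = 2.2 bits/symbol.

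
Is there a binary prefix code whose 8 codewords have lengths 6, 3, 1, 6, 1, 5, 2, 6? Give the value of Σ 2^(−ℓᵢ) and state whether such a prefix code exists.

1.453125; no

With common denominator 2^6 = 64: Σ 2^(−ℓᵢ) = 1/64 + 8/64 + 32/64 + 1/64 + 32/64 + 2/64 + 16/64 + 1/64 = 93/64 = 1.453125.
Kraft's inequality requires Σ ≤ 1; here Σ = 1.453125 > 1, so no such prefix code exists.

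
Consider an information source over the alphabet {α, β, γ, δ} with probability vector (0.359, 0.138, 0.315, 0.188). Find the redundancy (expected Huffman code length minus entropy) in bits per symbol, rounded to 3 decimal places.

0.064 bits

Entropy H = −Σ p log₂ p ≈ 1.9032 bits.
Huffman merges: 69/500+47/250→163/500; 63/200+163/500→641/1000; 359/1000+641/1000→1. L = 1967/1000 ≈ 1.9670.
L − H = 1.9670 − 1.9032 = 0.064 bits.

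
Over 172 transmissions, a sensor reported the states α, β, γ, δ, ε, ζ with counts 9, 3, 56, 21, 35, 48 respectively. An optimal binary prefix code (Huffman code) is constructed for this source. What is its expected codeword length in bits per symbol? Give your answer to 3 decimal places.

2.262 bits/symbol

Probabilities are the counts divided by 172.
Repeatedly combine the two least-probable nodes; the expected code length is the sum of the merged weights.
merge 3/172 + 9/172 → 3/43
merge 3/43 + 21/172 → 33/172
merge 33/172 + 35/172 → 17/43
merge 12/43 + 14/43 → 26/43
merge 17/43 + 26/43 → 1
L = 3/43 + 33/172 + 17/43 + 26/43 + 1 = 389/172 ≈ 2.262 bits/symbol.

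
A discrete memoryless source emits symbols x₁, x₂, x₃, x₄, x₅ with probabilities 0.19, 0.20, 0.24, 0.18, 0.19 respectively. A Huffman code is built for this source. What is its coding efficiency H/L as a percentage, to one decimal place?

97.6%

Entropy H = −Σ p log₂ p ≈ 2.3143 bits.
Huffman merges: 9/50+19/100→37/100; 19/100+1/5→39/100; 6/25+37/100→61/100; 39/100+61/100→1. L = 237/100 ≈ 2.3700.
Efficiency = H/L = 2.3143/2.3700 = 97.6%.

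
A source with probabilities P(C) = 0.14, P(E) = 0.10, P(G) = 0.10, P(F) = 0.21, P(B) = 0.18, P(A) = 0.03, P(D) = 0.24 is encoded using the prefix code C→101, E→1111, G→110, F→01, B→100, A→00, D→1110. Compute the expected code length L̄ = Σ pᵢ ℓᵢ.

3.1 bits/symbol

L̄ = Σ pᵢ·ℓᵢ = 0.14·3 + 0.10·4 + 0.10·3 + 0.21·2 + 0.18·3 + 0.03·2 + 0.24·4 = 3.1 bits/symbol.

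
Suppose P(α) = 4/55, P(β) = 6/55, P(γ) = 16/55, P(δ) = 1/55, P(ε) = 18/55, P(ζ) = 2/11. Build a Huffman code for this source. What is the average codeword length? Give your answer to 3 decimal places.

2.291 bits/symbol

Repeatedly combine the two least-probable nodes; the expected code length is the sum of the merged weights.
merge 1/55 + 4/55 → 1/11
merge 1/11 + 6/55 → 1/5
merge 2/11 + 1/5 → 21/55
merge 16/55 + 18/55 → 34/55
merge 21/55 + 34/55 → 1
L = 1/11 + 1/5 + 21/55 + 34/55 + 1 = 126/55 ≈ 2.291 bits/symbol.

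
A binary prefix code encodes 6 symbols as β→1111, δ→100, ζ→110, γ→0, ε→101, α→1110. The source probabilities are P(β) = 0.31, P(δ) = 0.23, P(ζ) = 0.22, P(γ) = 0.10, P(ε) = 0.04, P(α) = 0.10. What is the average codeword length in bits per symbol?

3.21 bits/symbol

L̄ = Σ pᵢ·ℓᵢ = 0.31·4 + 0.23·3 + 0.22·3 + 0.10·1 + 0.04·3 + 0.10·4 = 3.21 bits/symbol.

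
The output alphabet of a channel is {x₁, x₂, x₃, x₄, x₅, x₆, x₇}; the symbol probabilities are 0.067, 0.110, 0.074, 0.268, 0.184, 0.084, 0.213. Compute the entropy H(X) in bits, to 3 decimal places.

2.623 bits

H = −Σ pᵢ log₂ pᵢ.
−0.067·log₂(0.067) = 0.2613
−0.110·log₂(0.110) = 0.3503
−0.074·log₂(0.074) = 0.2780
−0.268·log₂(0.268) = 0.5091
−0.184·log₂(0.184) = 0.4494
−0.084·log₂(0.084) = 0.3002
−0.213·log₂(0.213) = 0.4752
Sum ≈ 2.6234 → 2.623 bits.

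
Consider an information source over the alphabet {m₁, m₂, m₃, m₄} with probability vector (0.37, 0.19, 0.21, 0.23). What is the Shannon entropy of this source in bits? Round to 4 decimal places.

H = −Σ pᵢ log₂ pᵢ.
−0.37·log₂(0.37) = 0.5307
−0.19·log₂(0.19) = 0.4552
−0.21·log₂(0.21) = 0.4728
−0.23·log₂(0.23) = 0.4877
Sum ≈ 1.9464 → 1.9464 bits.

1.9464 bits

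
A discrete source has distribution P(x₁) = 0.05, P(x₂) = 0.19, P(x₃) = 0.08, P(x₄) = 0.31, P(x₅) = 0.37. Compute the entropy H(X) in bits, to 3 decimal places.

H = −Σ pᵢ log₂ pᵢ.
−0.05·log₂(0.05) = 0.2161
−0.19·log₂(0.19) = 0.4552
−0.08·log₂(0.08) = 0.2915
−0.31·log₂(0.31) = 0.5238
−0.37·log₂(0.37) = 0.5307
Sum ≈ 2.0174 → 2.017 bits.

2.017 bits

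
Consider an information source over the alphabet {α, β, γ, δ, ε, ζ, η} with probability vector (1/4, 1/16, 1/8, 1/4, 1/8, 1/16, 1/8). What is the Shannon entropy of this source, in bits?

Each probability is a power of 1/2, so log₂(1/p) is an integer.
H = Σ p·log₂(1/p) = 1/4·2 + 1/16·4 + 1/8·3 + 1/4·2 + 1/8·3 + 1/16·4 + 1/8·3 = 2.625 bits.

2.625 bits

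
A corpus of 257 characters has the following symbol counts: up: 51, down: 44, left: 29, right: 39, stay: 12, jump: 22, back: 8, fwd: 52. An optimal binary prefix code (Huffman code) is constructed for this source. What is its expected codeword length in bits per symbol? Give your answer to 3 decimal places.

Probabilities are the counts divided by 257.
Repeatedly combine the two least-probable nodes; the expected code length is the sum of the merged weights.
merge 8/257 + 12/257 → 20/257
merge 20/257 + 22/257 → 42/257
merge 29/257 + 39/257 → 68/257
merge 42/257 + 44/257 → 86/257
merge 51/257 + 52/257 → 103/257
merge 68/257 + 86/257 → 154/257
merge 103/257 + 154/257 → 1
L = 20/257 + 42/257 + 68/257 + 86/257 + 103/257 + 154/257 + 1 = 730/257 ≈ 2.840 bits/symbol.

2.840 bits/symbol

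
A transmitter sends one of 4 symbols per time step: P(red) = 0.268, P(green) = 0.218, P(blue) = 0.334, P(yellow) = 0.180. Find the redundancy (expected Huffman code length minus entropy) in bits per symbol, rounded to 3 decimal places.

0.038 bits

Entropy H = −Σ p log₂ p ≈ 1.9619 bits.
Huffman merges: 9/50+109/500→199/500; 67/250+167/500→301/500; 199/500+301/500→1. L = 2 ≈ 2.0000.
L − H = 2.0000 − 1.9619 = 0.038 bits.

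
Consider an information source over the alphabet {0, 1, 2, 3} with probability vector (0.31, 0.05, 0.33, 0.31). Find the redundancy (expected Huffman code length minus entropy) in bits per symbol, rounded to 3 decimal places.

0.208 bits

Entropy H = −Σ p log₂ p ≈ 1.7915 bits.
Huffman merges: 1/20+31/100→9/25; 31/100+33/100→16/25; 9/25+16/25→1. L = 2 ≈ 2.0000.
L − H = 2.0000 − 1.7915 = 0.208 bits.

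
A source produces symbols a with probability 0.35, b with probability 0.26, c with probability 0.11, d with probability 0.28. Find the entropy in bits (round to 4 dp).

H = −Σ pᵢ log₂ pᵢ.
−0.35·log₂(0.35) = 0.5301
−0.26·log₂(0.26) = 0.5053
−0.11·log₂(0.11) = 0.3503
−0.28·log₂(0.28) = 0.5142
Sum ≈ 1.8999 → 1.8999 bits.

1.8999 bits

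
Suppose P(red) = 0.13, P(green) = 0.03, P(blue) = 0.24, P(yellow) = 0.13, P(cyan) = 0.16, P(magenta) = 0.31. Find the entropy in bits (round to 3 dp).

H = −Σ pᵢ log₂ pᵢ.
−0.13·log₂(0.13) = 0.3826
−0.03·log₂(0.03) = 0.1518
−0.24·log₂(0.24) = 0.4941
−0.13·log₂(0.13) = 0.3826
−0.16·log₂(0.16) = 0.4230
−0.31·log₂(0.31) = 0.5238
Sum ≈ 2.3580 → 2.358 bits.

2.358 bits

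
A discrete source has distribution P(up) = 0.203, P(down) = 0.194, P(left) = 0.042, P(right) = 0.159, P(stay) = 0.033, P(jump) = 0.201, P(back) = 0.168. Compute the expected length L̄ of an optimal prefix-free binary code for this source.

Repeatedly combine the two least-probable nodes; the expected code length is the sum of the merged weights.
merge 33/1000 + 21/500 → 3/40
merge 3/40 + 159/1000 → 117/500
merge 21/125 + 97/500 → 181/500
merge 201/1000 + 203/1000 → 101/250
merge 117/500 + 181/500 → 149/250
merge 101/250 + 149/250 → 1
L = 3/40 + 117/500 + 181/500 + 101/250 + 149/250 + 1 = 2671/1000 = 2.671 bits/symbol.

2.671 bits/symbol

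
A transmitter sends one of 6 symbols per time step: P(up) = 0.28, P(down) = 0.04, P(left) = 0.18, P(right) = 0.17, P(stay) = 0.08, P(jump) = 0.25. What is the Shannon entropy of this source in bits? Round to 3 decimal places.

2.371 bits

H = −Σ pᵢ log₂ pᵢ.
−0.28·log₂(0.28) = 0.5142
−0.04·log₂(0.04) = 0.1858
−0.18·log₂(0.18) = 0.4453
−0.17·log₂(0.17) = 0.4346
−0.08·log₂(0.08) = 0.2915
−0.25·log₂(0.25) = 0.5000
Sum ≈ 2.3714 → 2.371 bits.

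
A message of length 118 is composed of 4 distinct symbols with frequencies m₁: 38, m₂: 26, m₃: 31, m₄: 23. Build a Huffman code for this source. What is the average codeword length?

2 bits/symbol

Probabilities are the counts divided by 118.
Repeatedly combine the two least-probable nodes; the expected code length is the sum of the merged weights.
merge 23/118 + 13/59 → 49/118
merge 31/118 + 19/59 → 69/118
merge 49/118 + 69/118 → 1
L = 49/118 + 69/118 + 1 = 2 bits/symbol.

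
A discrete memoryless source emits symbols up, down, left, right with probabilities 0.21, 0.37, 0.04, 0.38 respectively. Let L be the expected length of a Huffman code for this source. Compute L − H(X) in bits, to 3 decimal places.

0.150 bits

Entropy H = −Σ p log₂ p ≈ 1.7198 bits.
Huffman merges: 1/25+21/100→1/4; 1/4+37/100→31/50; 19/50+31/50→1. L = 187/100 ≈ 1.8700.
L − H = 1.8700 − 1.7198 = 0.150 bits.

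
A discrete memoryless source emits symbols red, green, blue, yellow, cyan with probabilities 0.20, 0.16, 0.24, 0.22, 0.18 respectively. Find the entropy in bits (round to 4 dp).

H = −Σ pᵢ log₂ pᵢ.
−0.20·log₂(0.20) = 0.4644
−0.16·log₂(0.16) = 0.4230
−0.24·log₂(0.24) = 0.4941
−0.22·log₂(0.22) = 0.4806
−0.18·log₂(0.18) = 0.4453
Sum ≈ 2.3074 → 2.3074 bits.

2.3074 bits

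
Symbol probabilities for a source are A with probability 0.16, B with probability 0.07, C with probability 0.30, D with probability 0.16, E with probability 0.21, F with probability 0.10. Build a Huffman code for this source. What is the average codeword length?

Repeatedly combine the two least-probable nodes; the expected code length is the sum of the merged weights.
merge 7/100 + 1/10 → 17/100
merge 4/25 + 4/25 → 8/25
merge 17/100 + 21/100 → 19/50
merge 3/10 + 8/25 → 31/50
merge 19/50 + 31/50 → 1
L = 17/100 + 8/25 + 19/50 + 31/50 + 1 = 249/100 = 2.49 bits/symbol.

2.49 bits/symbol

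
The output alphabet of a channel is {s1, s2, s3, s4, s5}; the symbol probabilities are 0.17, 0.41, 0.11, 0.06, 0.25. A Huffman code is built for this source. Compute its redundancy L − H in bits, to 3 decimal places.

0.044 bits

Entropy H = −Σ p log₂ p ≈ 2.0558 bits.
Huffman merges: 3/50+11/100→17/100; 17/100+17/100→17/50; 1/4+17/50→59/100; 41/100+59/100→1. L = 21/10 ≈ 2.1000.
L − H = 2.1000 − 2.0558 = 0.044 bits.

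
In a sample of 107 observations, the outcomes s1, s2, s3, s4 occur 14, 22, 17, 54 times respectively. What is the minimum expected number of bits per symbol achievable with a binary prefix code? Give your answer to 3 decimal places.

Probabilities are the counts divided by 107.
Repeatedly combine the two least-probable nodes; the expected code length is the sum of the merged weights.
merge 14/107 + 17/107 → 31/107
merge 22/107 + 31/107 → 53/107
merge 53/107 + 54/107 → 1
L = 31/107 + 53/107 + 1 = 191/107 ≈ 1.785 bits/symbol.

1.785 bits/symbol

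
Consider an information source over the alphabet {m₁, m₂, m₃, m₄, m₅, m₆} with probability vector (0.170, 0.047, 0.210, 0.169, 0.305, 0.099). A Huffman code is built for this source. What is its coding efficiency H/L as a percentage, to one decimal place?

97.6%

Entropy H = −Σ p log₂ p ≈ 2.4010 bits.
Huffman merges: 47/1000+99/1000→73/500; 73/500+169/1000→63/200; 17/100+21/100→19/50; 61/200+63/200→31/50; 19/50+31/50→1. L = 2461/1000 ≈ 2.4610.
Efficiency = H/L = 2.4010/2.4610 = 97.6%.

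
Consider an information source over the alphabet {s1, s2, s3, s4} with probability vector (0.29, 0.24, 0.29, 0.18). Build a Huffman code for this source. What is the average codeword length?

2 bits/symbol

Repeatedly combine the two least-probable nodes; the expected code length is the sum of the merged weights.
merge 9/50 + 6/25 → 21/50
merge 29/100 + 29/100 → 29/50
merge 21/50 + 29/50 → 1
L = 21/50 + 29/50 + 1 = 2 bits/symbol.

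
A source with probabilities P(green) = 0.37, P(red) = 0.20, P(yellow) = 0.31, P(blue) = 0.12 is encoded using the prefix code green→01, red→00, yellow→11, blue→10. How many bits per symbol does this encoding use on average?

L̄ = Σ pᵢ·ℓᵢ = 0.37·2 + 0.20·2 + 0.31·2 + 0.12·2 = 2 bits/symbol.

2 bits/symbol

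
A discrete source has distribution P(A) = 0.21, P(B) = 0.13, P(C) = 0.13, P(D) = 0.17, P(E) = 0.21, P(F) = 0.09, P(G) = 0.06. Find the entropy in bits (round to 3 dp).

2.702 bits

H = −Σ pᵢ log₂ pᵢ.
−0.21·log₂(0.21) = 0.4728
−0.13·log₂(0.13) = 0.3826
−0.13·log₂(0.13) = 0.3826
−0.17·log₂(0.17) = 0.4346
−0.21·log₂(0.21) = 0.4728
−0.09·log₂(0.09) = 0.3127
−0.06·log₂(0.06) = 0.2435
Sum ≈ 2.7017 → 2.702 bits.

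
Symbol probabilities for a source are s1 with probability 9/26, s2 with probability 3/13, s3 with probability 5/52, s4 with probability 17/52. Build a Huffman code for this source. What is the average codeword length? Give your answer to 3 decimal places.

1.981 bits/symbol

Repeatedly combine the two least-probable nodes; the expected code length is the sum of the merged weights.
merge 5/52 + 3/13 → 17/52
merge 17/52 + 17/52 → 17/26
merge 9/26 + 17/26 → 1
L = 17/52 + 17/26 + 1 = 103/52 ≈ 1.981 bits/symbol.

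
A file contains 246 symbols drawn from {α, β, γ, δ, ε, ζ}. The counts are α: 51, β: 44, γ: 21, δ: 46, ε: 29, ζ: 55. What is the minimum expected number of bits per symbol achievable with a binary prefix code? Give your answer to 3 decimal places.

2.569 bits/symbol

Probabilities are the counts divided by 246.
Repeatedly combine the two least-probable nodes; the expected code length is the sum of the merged weights.
merge 7/82 + 29/246 → 25/123
merge 22/123 + 23/123 → 15/41
merge 25/123 + 17/82 → 101/246
merge 55/246 + 15/41 → 145/246
merge 101/246 + 145/246 → 1
L = 25/123 + 15/41 + 101/246 + 145/246 + 1 = 316/123 ≈ 2.569 bits/symbol.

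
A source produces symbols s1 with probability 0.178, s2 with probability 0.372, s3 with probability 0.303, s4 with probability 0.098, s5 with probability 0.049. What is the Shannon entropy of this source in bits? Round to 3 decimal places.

H = −Σ pᵢ log₂ pᵢ.
−0.178·log₂(0.178) = 0.4432
−0.372·log₂(0.372) = 0.5307
−0.303·log₂(0.303) = 0.5220
−0.098·log₂(0.098) = 0.3284
−0.049·log₂(0.049) = 0.2132
Sum ≈ 2.0375 → 2.037 bits.

2.037 bits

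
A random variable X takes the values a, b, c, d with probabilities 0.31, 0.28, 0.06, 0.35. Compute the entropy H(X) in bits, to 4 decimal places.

1.8116 bits

H = −Σ pᵢ log₂ pᵢ.
−0.31·log₂(0.31) = 0.5238
−0.28·log₂(0.28) = 0.5142
−0.06·log₂(0.06) = 0.2435
−0.35·log₂(0.35) = 0.5301
Sum ≈ 1.8116 → 1.8116 bits.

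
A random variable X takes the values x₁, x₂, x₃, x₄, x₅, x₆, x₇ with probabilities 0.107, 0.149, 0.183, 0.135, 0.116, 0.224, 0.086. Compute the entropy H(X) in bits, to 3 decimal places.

H = −Σ pᵢ log₂ pᵢ.
−0.107·log₂(0.107) = 0.3450
−0.149·log₂(0.149) = 0.4092
−0.183·log₂(0.183) = 0.4484
−0.135·log₂(0.135) = 0.3900
−0.116·log₂(0.116) = 0.3605
−0.224·log₂(0.224) = 0.4835
−0.086·log₂(0.086) = 0.3044
Sum ≈ 2.7410 → 2.741 bits.

2.741 bits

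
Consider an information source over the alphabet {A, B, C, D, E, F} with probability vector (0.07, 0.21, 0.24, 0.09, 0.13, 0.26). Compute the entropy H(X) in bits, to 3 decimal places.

2.436 bits

H = −Σ pᵢ log₂ pᵢ.
−0.07·log₂(0.07) = 0.2686
−0.21·log₂(0.21) = 0.4728
−0.24·log₂(0.24) = 0.4941
−0.09·log₂(0.09) = 0.3127
−0.13·log₂(0.13) = 0.3826
−0.26·log₂(0.26) = 0.5053
Sum ≈ 2.4361 → 2.436 bits.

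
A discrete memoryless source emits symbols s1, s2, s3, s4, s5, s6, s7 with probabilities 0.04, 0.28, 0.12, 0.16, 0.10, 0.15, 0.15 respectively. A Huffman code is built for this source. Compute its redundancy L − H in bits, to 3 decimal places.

Entropy H = −Σ p log₂ p ≈ 2.6433 bits.
Huffman merges: 1/25+1/10→7/50; 3/25+7/50→13/50; 3/20+3/20→3/10; 4/25+13/50→21/50; 7/25+3/10→29/50; 21/50+29/50→1. L = 27/10 ≈ 2.7000.
L − H = 2.7000 − 2.6433 = 0.057 bits.

0.057 bits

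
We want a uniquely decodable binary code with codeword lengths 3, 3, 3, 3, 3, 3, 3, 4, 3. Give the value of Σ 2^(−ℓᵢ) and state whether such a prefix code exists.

1.0625; no

With common denominator 2^4 = 16: Σ 2^(−ℓᵢ) = 2/16 + 2/16 + 2/16 + 2/16 + 2/16 + 2/16 + 2/16 + 1/16 + 2/16 = 17/16 = 1.0625.
Kraft's inequality requires Σ ≤ 1; here Σ = 1.0625 > 1, so no such prefix code exists.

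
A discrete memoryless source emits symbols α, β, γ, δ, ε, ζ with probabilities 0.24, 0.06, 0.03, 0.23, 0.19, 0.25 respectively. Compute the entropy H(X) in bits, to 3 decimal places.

2.332 bits

H = −Σ pᵢ log₂ pᵢ.
−0.24·log₂(0.24) = 0.4941
−0.06·log₂(0.06) = 0.2435
−0.03·log₂(0.03) = 0.1518
−0.23·log₂(0.23) = 0.4877
−0.19·log₂(0.19) = 0.4552
−0.25·log₂(0.25) = 0.5000
Sum ≈ 2.3323 → 2.332 bits.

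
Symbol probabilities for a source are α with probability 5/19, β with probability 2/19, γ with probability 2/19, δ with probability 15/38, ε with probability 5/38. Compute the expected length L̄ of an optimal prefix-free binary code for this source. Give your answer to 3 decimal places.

2.158 bits/symbol

Repeatedly combine the two least-probable nodes; the expected code length is the sum of the merged weights.
merge 2/19 + 2/19 → 4/19
merge 5/38 + 4/19 → 13/38
merge 5/19 + 13/38 → 23/38
merge 15/38 + 23/38 → 1
L = 4/19 + 13/38 + 23/38 + 1 = 41/19 ≈ 2.158 bits/symbol.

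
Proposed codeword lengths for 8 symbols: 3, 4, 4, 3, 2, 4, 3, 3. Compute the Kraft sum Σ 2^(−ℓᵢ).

0.9375

With common denominator 2^4 = 16: Σ 2^(−ℓᵢ) = 2/16 + 1/16 + 1/16 + 2/16 + 4/16 + 1/16 + 2/16 + 2/16 = 15/16 = 0.9375.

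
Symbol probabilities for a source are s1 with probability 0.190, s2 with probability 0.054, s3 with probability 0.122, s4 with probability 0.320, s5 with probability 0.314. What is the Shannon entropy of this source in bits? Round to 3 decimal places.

2.104 bits

H = −Σ pᵢ log₂ pᵢ.
−0.190·log₂(0.190) = 0.4552
−0.054·log₂(0.054) = 0.2274
−0.122·log₂(0.122) = 0.3703
−0.320·log₂(0.320) = 0.5260
−0.314·log₂(0.314) = 0.5247
Sum ≈ 2.1037 → 2.104 bits.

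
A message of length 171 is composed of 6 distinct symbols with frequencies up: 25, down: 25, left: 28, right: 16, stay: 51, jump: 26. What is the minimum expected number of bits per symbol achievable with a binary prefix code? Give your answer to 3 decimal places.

2.538 bits/symbol

Probabilities are the counts divided by 171.
Repeatedly combine the two least-probable nodes; the expected code length is the sum of the merged weights.
merge 16/171 + 25/171 → 41/171
merge 25/171 + 26/171 → 17/57
merge 28/171 + 41/171 → 23/57
merge 17/57 + 17/57 → 34/57
merge 23/57 + 34/57 → 1
L = 41/171 + 17/57 + 23/57 + 34/57 + 1 = 434/171 ≈ 2.538 bits/symbol.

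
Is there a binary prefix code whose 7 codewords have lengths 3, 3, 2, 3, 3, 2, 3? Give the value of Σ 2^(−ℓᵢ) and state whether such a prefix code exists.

With common denominator 2^3 = 8: Σ 2^(−ℓᵢ) = 1/8 + 1/8 + 2/8 + 1/8 + 1/8 + 2/8 + 1/8 = 9/8 = 1.125.
Kraft's inequality requires Σ ≤ 1; here Σ = 1.125 > 1, so no such prefix code exists.

1.125; no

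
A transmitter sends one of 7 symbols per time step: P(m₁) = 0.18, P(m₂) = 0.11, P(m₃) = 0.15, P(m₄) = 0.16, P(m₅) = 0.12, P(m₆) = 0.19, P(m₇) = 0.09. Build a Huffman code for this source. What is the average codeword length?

Repeatedly combine the two least-probable nodes; the expected code length is the sum of the merged weights.
merge 9/100 + 11/100 → 1/5
merge 3/25 + 3/20 → 27/100
merge 4/25 + 9/50 → 17/50
merge 19/100 + 1/5 → 39/100
merge 27/100 + 17/50 → 61/100
merge 39/100 + 61/100 → 1
L = 1/5 + 27/100 + 17/50 + 39/100 + 61/100 + 1 = 281/100 = 2.81 bits/symbol.

2.81 bits/symbol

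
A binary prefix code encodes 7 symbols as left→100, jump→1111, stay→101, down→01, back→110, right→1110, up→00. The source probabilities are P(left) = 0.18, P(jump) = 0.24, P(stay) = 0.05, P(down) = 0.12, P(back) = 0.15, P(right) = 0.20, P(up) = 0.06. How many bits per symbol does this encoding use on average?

L̄ = Σ pᵢ·ℓᵢ = 0.18·3 + 0.24·4 + 0.05·3 + 0.12·2 + 0.15·3 + 0.20·4 + 0.06·2 = 3.26 bits/symbol.

3.26 bits/symbol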